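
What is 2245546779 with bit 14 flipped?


2245546779 ^ (1 << 14) = 2245546779 ^ 16384 = 2245530395

2245530395


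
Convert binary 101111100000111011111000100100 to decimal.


101111100000111011111000100100 in decimal = 797163044

797163044


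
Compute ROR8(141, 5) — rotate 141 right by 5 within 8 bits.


Rotate 0b10001101 right by 5 (8-bit) = 0b1101100 = 108

108


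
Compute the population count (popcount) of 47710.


0b1011101001011110 has 10 set bits

10


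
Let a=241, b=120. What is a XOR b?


241 ^ 120 = 137

137


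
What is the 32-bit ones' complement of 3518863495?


3518863495 ^ 4294967295 = 776103800

776103800


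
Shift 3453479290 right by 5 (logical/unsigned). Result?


0b11001101110101111110100101111010 >> 5 = 0b110011011101011111101001011 = 107921227

107921227


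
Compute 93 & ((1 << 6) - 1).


93 & 63 = 29

29


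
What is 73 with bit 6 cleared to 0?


73 & ~(1 << 6) = 9

9


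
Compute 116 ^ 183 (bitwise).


0b1110100 ^ 0b10110111 = 0b11000011 = 195

195


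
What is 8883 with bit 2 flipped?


8883 ^ (1 << 2) = 8883 ^ 4 = 8887

8887


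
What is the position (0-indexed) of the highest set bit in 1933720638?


0b1110011010000100011110000111110. Highest set bit at position 30

30


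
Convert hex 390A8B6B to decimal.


390A8B6B hex = 956992363 decimal

956992363


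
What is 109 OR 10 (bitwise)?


0b1101101 | 0b1010 = 0b1101111 = 111

111


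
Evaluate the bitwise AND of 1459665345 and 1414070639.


0b1010111000000001011100111000001 & 0b1010100010010010000000101101111 = 0b1010100000000000000000101000001 = 1409286465

1409286465


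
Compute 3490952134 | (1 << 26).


3490952134 | (1 << 26) = 3490952134 | 67108864 = 3558060998

3558060998


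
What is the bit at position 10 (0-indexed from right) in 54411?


0b1101010010001011, position 10 = 1

1


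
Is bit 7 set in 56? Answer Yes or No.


0b111000, bit 7 = 0. No

No


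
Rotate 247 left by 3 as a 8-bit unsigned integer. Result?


Rotate 0b11110111 left by 3 (8-bit) = 0b10111111 = 191

191


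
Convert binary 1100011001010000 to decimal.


1100011001010000 in decimal = 50768

50768


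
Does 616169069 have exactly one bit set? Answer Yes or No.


0b100100101110011111111001101101. Multiple bits set => No

No


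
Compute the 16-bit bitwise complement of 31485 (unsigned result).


~0b111101011111101 = 0b1000010100000010 = 34050 (16-bit unsigned)

34050


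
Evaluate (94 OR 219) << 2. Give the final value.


Step 1: 94 | 219 = 223
Step 2: 223 << 2 = 892

892


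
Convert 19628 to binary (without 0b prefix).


19628 = 100110010101100 in binary

100110010101100


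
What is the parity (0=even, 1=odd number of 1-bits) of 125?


0b1111101 has 6 ones => parity 0

0


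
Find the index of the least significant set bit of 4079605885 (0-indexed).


0b11110011001010011101100001111101. Lowest set bit at position 0

0


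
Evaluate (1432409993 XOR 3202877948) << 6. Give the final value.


Step 1: 1432409993 ^ 3202877948 = 3951615605
Step 2: 3951615605 << 6 = 252903398720

252903398720


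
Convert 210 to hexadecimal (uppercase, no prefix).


210 = D2 hex

D2


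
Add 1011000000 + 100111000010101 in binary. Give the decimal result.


1011000000 + 100111000010101 = 101000011010101 = 20693

20693


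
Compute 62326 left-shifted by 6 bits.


0b1111001101110110 << 6 = 0b1111001101110110000000 = 3988864

3988864


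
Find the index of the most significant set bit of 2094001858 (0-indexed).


0b1111100110011111110111011000010. Highest set bit at position 30

30


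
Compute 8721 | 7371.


0b10001000010001 | 0b1110011001011 = 0b11111011011011 = 16091

16091


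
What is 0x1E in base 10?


1E hex = 30 decimal

30


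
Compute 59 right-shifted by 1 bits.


0b111011 >> 1 = 0b11101 = 29

29


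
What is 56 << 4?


0b111000 << 4 = 0b1110000000 = 896

896


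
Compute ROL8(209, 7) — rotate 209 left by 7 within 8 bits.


Rotate 0b11010001 left by 7 (8-bit) = 0b11101000 = 232

232


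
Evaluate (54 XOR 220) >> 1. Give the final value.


Step 1: 54 ^ 220 = 234
Step 2: 234 >> 1 = 117

117


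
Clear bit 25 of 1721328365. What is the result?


1721328365 & ~(1 << 25) = 1687773933

1687773933


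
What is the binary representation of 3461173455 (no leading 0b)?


3461173455 = 11001110010011010101000011001111 in binary

11001110010011010101000011001111


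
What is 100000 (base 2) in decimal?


100000 in decimal = 32

32


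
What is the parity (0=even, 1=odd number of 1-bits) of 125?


0b1111101 has 6 ones => parity 0

0


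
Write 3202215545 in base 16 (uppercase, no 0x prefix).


3202215545 = BEDDEE79 hex

BEDDEE79


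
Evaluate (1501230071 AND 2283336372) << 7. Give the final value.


Step 1: 1501230071 & 2283336372 = 135852724
Step 2: 135852724 << 7 = 17389148672

17389148672


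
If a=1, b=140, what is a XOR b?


1 ^ 140 = 141

141


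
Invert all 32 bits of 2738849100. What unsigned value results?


2738849100 ^ 4294967295 = 1556118195

1556118195


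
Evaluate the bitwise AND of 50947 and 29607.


0b1100011100000011 & 0b111001110100111 = 0b100001100000011 = 17155

17155


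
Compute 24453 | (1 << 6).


24453 | (1 << 6) = 24453 | 64 = 24517

24517


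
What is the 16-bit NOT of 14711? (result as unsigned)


~0b11100101110111 = 0b1100011010001000 = 50824 (16-bit unsigned)

50824


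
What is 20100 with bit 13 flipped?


20100 ^ (1 << 13) = 20100 ^ 8192 = 28292

28292


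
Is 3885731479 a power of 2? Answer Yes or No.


0b11100111100110111000111010010111. Multiple bits set => No

No


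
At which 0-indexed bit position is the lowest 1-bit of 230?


0b11100110. Lowest set bit at position 1

1


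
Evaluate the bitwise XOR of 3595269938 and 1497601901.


0b11010110010010110111011100110010 ^ 0b1011001010000111001011101101101 = 0b10001111000010001110000001011111 = 2399723615

2399723615


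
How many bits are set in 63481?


0b1111011111111001 has 13 set bits

13


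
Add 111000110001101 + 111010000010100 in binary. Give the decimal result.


111000110001101 + 111010000010100 = 1110010110100001 = 58785

58785


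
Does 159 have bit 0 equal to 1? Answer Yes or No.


0b10011111, bit 0 = 1. Yes

Yes


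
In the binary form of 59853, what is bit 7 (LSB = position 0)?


0b1110100111001101, position 7 = 1

1


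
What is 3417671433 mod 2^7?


3417671433 & 127 = 9

9


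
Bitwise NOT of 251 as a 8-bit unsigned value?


~0b11111011 = 0b100 = 4 (8-bit unsigned)

4


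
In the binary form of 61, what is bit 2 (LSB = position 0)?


0b111101, position 2 = 1

1


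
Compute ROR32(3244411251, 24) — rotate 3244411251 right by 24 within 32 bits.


Rotate 0b11000001011000011100100101110011 right by 24 (32-bit) = 0b1100001110010010111001111000001 = 1640592321

1640592321


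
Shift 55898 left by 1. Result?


0b1101101001011010 << 1 = 0b11011010010110100 = 111796

111796


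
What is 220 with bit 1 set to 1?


220 | (1 << 1) = 220 | 2 = 222

222


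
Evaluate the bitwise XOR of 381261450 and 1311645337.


0b10110101110011001011010001010 ^ 0b1001110001011100001111010011001 = 0b1011000100101111000100000010011 = 1486325779

1486325779


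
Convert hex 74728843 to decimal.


74728843 hex = 1953663043 decimal

1953663043


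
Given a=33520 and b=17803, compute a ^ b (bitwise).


33520 ^ 17803 = 51067

51067


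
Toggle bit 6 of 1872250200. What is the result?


1872250200 ^ (1 << 6) = 1872250200 ^ 64 = 1872250136

1872250136


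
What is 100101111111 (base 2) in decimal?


100101111111 in decimal = 2431

2431


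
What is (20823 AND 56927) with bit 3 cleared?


Step 1: 20823 & 56927 = 20567
Step 2: 20567 & ~(1 << 3) = 20567

20567


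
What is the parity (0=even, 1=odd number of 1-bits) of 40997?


0b1010000000100101 has 5 ones => parity 1

1


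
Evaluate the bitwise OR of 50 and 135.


0b110010 | 0b10000111 = 0b10110111 = 183

183


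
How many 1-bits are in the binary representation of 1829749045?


0b1101101000011111100000100110101 has 16 set bits

16


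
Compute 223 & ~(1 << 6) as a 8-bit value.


223 & ~(1 << 6) = 159

159


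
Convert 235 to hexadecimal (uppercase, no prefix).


235 = EB hex

EB


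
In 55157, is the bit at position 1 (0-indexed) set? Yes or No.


0b1101011101110101, bit 1 = 0. No

No


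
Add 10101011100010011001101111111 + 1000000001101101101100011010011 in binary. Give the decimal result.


10101011100010011001101111111 + 1000000001101101101100011010011 = 1010101101010000000110001010010 = 1437076562

1437076562


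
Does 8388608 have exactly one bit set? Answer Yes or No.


0b100000000000000000000000. Only one bit set => Yes

Yes


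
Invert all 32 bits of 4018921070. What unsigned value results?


4018921070 ^ 4294967295 = 276046225

276046225


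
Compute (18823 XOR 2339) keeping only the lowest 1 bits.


Step 1: 18823 ^ 2339 = 16548
Step 2: 16548 & 1 = 0

0


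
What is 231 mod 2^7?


231 & 127 = 103

103


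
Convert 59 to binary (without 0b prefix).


59 = 111011 in binary

111011


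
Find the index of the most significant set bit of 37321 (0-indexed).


0b1001000111001001. Highest set bit at position 15

15


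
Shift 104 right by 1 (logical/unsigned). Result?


0b1101000 >> 1 = 0b110100 = 52

52


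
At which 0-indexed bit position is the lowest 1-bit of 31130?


0b111100110011010. Lowest set bit at position 1

1


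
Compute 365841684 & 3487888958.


0b10101110011100100110100010100 & 0b11001111111001001111011000111110 = 0b101110001000100010000010100 = 96748564

96748564


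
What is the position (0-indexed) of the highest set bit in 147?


0b10010011. Highest set bit at position 7

7


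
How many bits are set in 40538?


0b1001111001011010 has 9 set bits

9


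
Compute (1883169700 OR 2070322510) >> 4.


Step 1: 1883169700 | 2070322510 = 2071920622
Step 2: 2071920622 >> 4 = 129495038

129495038


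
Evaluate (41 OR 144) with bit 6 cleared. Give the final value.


Step 1: 41 | 144 = 185
Step 2: 185 & ~(1 << 6) = 185

185


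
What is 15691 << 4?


0b11110101001011 << 4 = 0b111101010010110000 = 251056

251056


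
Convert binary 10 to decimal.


10 in decimal = 2

2


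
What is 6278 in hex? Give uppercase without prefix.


6278 = 1886 hex

1886


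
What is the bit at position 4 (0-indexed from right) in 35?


0b100011, position 4 = 0

0


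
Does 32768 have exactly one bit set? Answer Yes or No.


0b1000000000000000. Only one bit set => Yes

Yes


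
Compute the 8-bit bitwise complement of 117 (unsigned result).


~0b1110101 = 0b10001010 = 138 (8-bit unsigned)

138


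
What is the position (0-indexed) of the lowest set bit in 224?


0b11100000. Lowest set bit at position 5

5


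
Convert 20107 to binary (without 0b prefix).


20107 = 100111010001011 in binary

100111010001011


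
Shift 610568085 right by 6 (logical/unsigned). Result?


0b100100011001001000011110010101 >> 6 = 0b100100011001001000011110 = 9540126

9540126


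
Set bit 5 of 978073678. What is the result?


978073678 | (1 << 5) = 978073678 | 32 = 978073710

978073710


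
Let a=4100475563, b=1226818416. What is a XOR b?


4100475563 ^ 1226818416 = 3178727899

3178727899


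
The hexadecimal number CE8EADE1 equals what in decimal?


CE8EADE1 hex = 3465457121 decimal

3465457121


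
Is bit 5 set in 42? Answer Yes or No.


0b101010, bit 5 = 1. Yes

Yes


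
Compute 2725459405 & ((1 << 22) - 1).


2725459405 & 4194303 = 3356109

3356109


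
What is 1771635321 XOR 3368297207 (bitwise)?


0b1101001100110010000001001111001 ^ 0b11001000110001000010001011110111 = 0b10100001010111010010000010001110 = 2707234958

2707234958


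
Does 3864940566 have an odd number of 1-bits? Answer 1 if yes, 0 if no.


0b11100110010111100101000000010110 has 15 ones => parity 1

1


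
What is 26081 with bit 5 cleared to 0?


26081 & ~(1 << 5) = 26049

26049


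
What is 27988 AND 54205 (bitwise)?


0b110110101010100 & 0b1101001110111101 = 0b100000100010100 = 16660

16660


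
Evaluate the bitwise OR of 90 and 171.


0b1011010 | 0b10101011 = 0b11111011 = 251

251


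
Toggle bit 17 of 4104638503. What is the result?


4104638503 ^ (1 << 17) = 4104638503 ^ 131072 = 4104507431

4104507431


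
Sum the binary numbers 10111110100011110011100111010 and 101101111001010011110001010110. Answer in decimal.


10111110100011110011100111010 + 101101111001010011110001010110 = 1000101101101110010001110010000 = 1169630096

1169630096


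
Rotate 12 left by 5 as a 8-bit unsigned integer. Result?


Rotate 0b1100 left by 5 (8-bit) = 0b10000001 = 129

129


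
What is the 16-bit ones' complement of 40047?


40047 ^ 65535 = 25488

25488


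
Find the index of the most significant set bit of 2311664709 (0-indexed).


0b10001001110010010011010001000101. Highest set bit at position 31

31


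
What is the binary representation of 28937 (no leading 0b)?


28937 = 111000100001001 in binary

111000100001001


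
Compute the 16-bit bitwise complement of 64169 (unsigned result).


~0b1111101010101001 = 0b10101010110 = 1366 (16-bit unsigned)

1366


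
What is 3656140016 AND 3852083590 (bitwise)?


0b11011001111011000100010011110000 & 0b11100101100110100010000110000110 = 0b11000001100010000000000010000000 = 3246915712

3246915712


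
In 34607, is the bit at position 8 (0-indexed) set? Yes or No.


0b1000011100101111, bit 8 = 1. Yes

Yes


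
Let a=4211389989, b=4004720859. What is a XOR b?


4211389989 ^ 4004720859 = 364349182

364349182


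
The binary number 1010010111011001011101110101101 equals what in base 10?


1010010111011001011101110101101 in decimal = 1391246253

1391246253


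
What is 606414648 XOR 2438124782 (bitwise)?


0b100100001001010010011100111000 ^ 0b10010001010100101101010011101110 = 0b10110101011101111111001111010110 = 3044537302

3044537302


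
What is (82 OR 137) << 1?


Step 1: 82 | 137 = 219
Step 2: 219 << 1 = 438

438


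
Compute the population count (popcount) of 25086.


0b110000111111110 has 10 set bits

10


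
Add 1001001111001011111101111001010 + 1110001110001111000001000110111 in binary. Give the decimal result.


1001001111001011111101111001010 + 1110001110001111000001000110111 = 10111011101011010111111000000001 = 3148709377

3148709377


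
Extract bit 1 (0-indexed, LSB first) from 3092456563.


0b10111000010100110010010001110011, position 1 = 1

1


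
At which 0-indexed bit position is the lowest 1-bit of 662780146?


0b100111100000010011100011110010. Lowest set bit at position 1

1


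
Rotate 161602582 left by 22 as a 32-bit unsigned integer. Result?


Rotate 0b1001101000011101110000010110 left by 22 (32-bit) = 0b101100000100110100001110111 = 92432503

92432503


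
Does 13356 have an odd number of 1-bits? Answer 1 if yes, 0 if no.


0b11010000101100 has 6 ones => parity 0

0


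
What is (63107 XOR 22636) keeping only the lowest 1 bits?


Step 1: 63107 ^ 22636 = 44783
Step 2: 44783 & 1 = 1

1


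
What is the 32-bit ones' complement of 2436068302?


2436068302 ^ 4294967295 = 1858898993

1858898993


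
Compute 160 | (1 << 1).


160 | (1 << 1) = 160 | 2 = 162

162


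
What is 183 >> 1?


0b10110111 >> 1 = 0b1011011 = 91

91


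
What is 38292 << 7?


0b1001010110010100 << 7 = 0b10010101100101000000000 = 4901376

4901376


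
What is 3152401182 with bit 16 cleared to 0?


3152401182 & ~(1 << 16) = 3152335646

3152335646


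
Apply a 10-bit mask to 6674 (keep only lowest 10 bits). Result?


6674 & 1023 = 530

530


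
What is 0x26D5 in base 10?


26D5 hex = 9941 decimal

9941


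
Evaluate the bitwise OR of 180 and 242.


0b10110100 | 0b11110010 = 0b11110110 = 246

246


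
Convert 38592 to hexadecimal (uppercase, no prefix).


38592 = 96C0 hex

96C0


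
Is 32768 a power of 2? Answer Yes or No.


0b1000000000000000. Only one bit set => Yes

Yes


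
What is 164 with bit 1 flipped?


164 ^ (1 << 1) = 164 ^ 2 = 166

166


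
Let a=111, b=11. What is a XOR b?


111 ^ 11 = 100

100


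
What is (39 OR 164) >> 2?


Step 1: 39 | 164 = 167
Step 2: 167 >> 2 = 41

41


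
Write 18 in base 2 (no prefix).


18 = 10010 in binary

10010


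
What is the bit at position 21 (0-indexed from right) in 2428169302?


0b10010000101110101110110001010110, position 21 = 1

1


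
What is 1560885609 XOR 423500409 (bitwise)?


0b1011101000010010011100101101001 ^ 0b11001001111100001101001111001 = 0b1000100001101110010001100010000 = 1144464144

1144464144


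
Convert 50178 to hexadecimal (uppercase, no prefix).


50178 = C402 hex

C402


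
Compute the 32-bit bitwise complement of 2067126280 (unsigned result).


~0b1111011001101011101100000001000 = 0b10000100110010100010011111110111 = 2227841015 (32-bit unsigned)

2227841015


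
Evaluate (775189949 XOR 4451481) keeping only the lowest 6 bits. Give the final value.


Step 1: 775189949 ^ 4451481 = 779589924
Step 2: 779589924 & 63 = 36

36


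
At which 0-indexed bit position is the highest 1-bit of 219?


0b11011011. Highest set bit at position 7

7


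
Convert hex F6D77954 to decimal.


F6D77954 hex = 4141316436 decimal

4141316436


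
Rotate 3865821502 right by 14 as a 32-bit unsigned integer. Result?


Rotate 0b11100110011010111100000100111110 right by 14 (32-bit) = 0b100111110111001100110101111 = 83597743

83597743


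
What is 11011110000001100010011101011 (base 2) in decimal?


11011110000001100010011101011 in decimal = 465618155

465618155


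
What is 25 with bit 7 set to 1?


25 | (1 << 7) = 25 | 128 = 153

153


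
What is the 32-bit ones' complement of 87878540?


87878540 ^ 4294967295 = 4207088755

4207088755


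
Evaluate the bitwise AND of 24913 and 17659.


0b110000101010001 & 0b100010011111011 = 0b100000001010001 = 16465

16465


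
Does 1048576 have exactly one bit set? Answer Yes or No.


0b100000000000000000000. Only one bit set => Yes

Yes


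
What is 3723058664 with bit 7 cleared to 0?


3723058664 & ~(1 << 7) = 3723058536

3723058536


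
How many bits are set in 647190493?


0b100110100100110101011111011101 has 18 set bits

18


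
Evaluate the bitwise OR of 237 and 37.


0b11101101 | 0b100101 = 0b11101101 = 237

237


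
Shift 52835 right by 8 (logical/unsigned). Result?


0b1100111001100011 >> 8 = 0b11001110 = 206

206


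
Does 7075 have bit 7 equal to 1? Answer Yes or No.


0b1101110100011, bit 7 = 1. Yes

Yes


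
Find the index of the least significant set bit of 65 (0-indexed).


0b1000001. Lowest set bit at position 0

0


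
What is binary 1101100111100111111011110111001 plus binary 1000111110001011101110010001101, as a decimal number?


1101100111100111111011110111001 + 1000111110001011101110010001101 = 10110100101110011101010001000110 = 3032077382

3032077382


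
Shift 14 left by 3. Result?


0b1110 << 3 = 0b1110000 = 112

112


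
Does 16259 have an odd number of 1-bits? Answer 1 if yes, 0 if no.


0b11111110000011 has 9 ones => parity 1

1


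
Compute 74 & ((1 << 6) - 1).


74 & 63 = 10

10


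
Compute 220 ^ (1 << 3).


220 ^ (1 << 3) = 220 ^ 8 = 212

212


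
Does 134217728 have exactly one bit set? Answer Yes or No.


0b1000000000000000000000000000. Only one bit set => Yes

Yes


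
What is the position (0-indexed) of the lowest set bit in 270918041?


0b10000001001011110000110011001. Lowest set bit at position 0

0


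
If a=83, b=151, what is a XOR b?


83 ^ 151 = 196

196


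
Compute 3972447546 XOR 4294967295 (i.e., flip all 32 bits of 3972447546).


3972447546 ^ 4294967295 = 322519749

322519749


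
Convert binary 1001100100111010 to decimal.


1001100100111010 in decimal = 39226

39226


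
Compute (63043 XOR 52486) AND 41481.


Step 1: 63043 ^ 52486 = 15173
Step 2: 15173 & 41481 = 8705

8705


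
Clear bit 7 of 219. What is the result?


219 & ~(1 << 7) = 91

91


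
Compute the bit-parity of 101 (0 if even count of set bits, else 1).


0b1100101 has 4 ones => parity 0

0


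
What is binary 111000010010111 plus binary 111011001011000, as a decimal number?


111000010010111 + 111011001011000 = 1110011011101111 = 59119

59119


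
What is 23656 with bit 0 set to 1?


23656 | (1 << 0) = 23656 | 1 = 23657

23657


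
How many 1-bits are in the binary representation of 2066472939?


0b1111011001010111101111111101011 has 23 set bits

23


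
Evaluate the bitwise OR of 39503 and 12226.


0b1001101001001111 | 0b10111111000010 = 0b1011111111001111 = 49103

49103


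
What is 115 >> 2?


0b1110011 >> 2 = 0b11100 = 28

28


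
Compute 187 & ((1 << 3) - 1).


187 & 7 = 3

3


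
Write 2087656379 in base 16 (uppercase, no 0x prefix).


2087656379 = 7C6F1BBB hex

7C6F1BBB


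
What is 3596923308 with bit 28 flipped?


3596923308 ^ (1 << 28) = 3596923308 ^ 268435456 = 3328487852

3328487852


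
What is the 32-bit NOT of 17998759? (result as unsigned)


~0b1000100101010001110100111 = 0b11111110111011010101110001011000 = 4276968536 (32-bit unsigned)

4276968536


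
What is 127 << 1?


0b1111111 << 1 = 0b11111110 = 254

254


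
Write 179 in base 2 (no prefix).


179 = 10110011 in binary

10110011


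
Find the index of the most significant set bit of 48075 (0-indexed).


0b1011101111001011. Highest set bit at position 15

15


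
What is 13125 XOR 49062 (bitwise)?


0b11001101000101 ^ 0b1011111110100110 = 0b1000110011100011 = 36067

36067


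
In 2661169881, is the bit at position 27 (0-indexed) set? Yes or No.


0b10011110100111100011101011011001, bit 27 = 1. Yes

Yes


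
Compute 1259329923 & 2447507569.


0b1001011000011111101100110000011 & 0b10010001111000100000000001110001 = 0b1000000100000000000000001 = 16908289

16908289


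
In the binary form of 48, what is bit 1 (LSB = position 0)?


0b110000, position 1 = 0

0


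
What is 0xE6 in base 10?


E6 hex = 230 decimal

230


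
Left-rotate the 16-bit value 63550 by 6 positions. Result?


Rotate 0b1111100000111110 left by 6 (16-bit) = 0b111110111110 = 4030

4030


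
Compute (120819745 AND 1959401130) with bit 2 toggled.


Step 1: 120819745 & 1959401130 = 67244064
Step 2: 67244064 ^ (1 << 2) = 67244064 ^ 4 = 67244068

67244068


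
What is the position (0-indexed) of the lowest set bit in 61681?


0b1111000011110001. Lowest set bit at position 0

0


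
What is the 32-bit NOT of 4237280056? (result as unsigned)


~0b11111100100011111100001100111000 = 0b11011100000011110011000111 = 57687239 (32-bit unsigned)

57687239


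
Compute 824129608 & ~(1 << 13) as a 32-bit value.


824129608 & ~(1 << 13) = 824121416

824121416


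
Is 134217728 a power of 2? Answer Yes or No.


0b1000000000000000000000000000. Only one bit set => Yes

Yes


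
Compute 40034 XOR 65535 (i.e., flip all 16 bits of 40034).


40034 ^ 65535 = 25501

25501


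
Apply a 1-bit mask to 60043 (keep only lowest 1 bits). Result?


60043 & 1 = 1

1


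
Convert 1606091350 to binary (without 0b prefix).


1606091350 = 1011111101110110000001001010110 in binary

1011111101110110000001001010110


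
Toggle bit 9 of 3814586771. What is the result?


3814586771 ^ (1 << 9) = 3814586771 ^ 512 = 3814587283

3814587283


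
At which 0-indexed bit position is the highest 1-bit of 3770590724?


0b11100000101111101010011000000100. Highest set bit at position 31

31


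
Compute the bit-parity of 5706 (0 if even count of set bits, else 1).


0b1011001001010 has 6 ones => parity 0

0


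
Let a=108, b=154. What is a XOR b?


108 ^ 154 = 246

246


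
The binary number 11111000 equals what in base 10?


11111000 in decimal = 248

248


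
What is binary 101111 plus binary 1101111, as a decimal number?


101111 + 1101111 = 10011110 = 158

158


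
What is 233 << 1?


0b11101001 << 1 = 0b111010010 = 466

466


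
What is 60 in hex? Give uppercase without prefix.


60 = 3C hex

3C


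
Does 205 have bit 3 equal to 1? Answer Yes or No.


0b11001101, bit 3 = 1. Yes

Yes


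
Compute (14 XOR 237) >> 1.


Step 1: 14 ^ 237 = 227
Step 2: 227 >> 1 = 113

113


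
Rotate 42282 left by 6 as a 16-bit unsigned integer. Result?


Rotate 0b1010010100101010 left by 6 (16-bit) = 0b100101010101001 = 19113

19113


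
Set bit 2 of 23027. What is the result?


23027 | (1 << 2) = 23027 | 4 = 23031

23031


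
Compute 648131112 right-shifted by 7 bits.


0b100110101000011011001000101000 >> 7 = 0b10011010100001101100100 = 5063524

5063524


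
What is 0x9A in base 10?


9A hex = 154 decimal

154


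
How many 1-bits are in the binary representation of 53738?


0b1101000111101010 has 9 set bits

9


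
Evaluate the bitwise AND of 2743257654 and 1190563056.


0b10100011100000101100101000110110 & 0b1000110111101101000110011110000 = 0b10100000101000100000110000 = 42108976

42108976


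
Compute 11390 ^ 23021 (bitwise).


0b10110001111110 ^ 0b101100111101101 = 0b111010110010011 = 30099

30099


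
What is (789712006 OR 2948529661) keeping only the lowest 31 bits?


Step 1: 789712006 | 2948529661 = 2948529663
Step 2: 2948529663 & 2147483647 = 801046015

801046015


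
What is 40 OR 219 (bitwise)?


0b101000 | 0b11011011 = 0b11111011 = 251

251


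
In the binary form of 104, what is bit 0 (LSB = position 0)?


0b1101000, position 0 = 0

0


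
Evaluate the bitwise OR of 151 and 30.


0b10010111 | 0b11110 = 0b10011111 = 159

159


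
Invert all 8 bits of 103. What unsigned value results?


103 ^ 255 = 152

152


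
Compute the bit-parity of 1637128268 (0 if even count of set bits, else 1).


0b1100001100101001001100001001100 has 12 ones => parity 0

0


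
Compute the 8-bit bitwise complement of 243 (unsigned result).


~0b11110011 = 0b1100 = 12 (8-bit unsigned)

12


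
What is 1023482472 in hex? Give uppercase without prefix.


1023482472 = 3D011A68 hex

3D011A68


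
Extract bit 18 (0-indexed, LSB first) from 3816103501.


0b11100011011101010001111001001101, position 18 = 1

1


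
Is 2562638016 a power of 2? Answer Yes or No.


0b10011000101111101100000011000000. Multiple bits set => No

No


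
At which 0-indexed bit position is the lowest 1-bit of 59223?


0b1110011101010111. Lowest set bit at position 0

0


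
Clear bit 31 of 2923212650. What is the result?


2923212650 & ~(1 << 31) = 775729002

775729002


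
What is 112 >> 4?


0b1110000 >> 4 = 0b111 = 7

7


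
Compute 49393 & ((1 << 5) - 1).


49393 & 31 = 17

17


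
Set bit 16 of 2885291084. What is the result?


2885291084 | (1 << 16) = 2885291084 | 65536 = 2885356620

2885356620


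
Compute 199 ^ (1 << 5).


199 ^ (1 << 5) = 199 ^ 32 = 231

231


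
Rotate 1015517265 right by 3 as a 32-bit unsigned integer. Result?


Rotate 0b111100100001111001000001010001 right by 3 (32-bit) = 0b100111100100001111001000001010 = 663810570

663810570


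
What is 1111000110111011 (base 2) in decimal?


1111000110111011 in decimal = 61883

61883


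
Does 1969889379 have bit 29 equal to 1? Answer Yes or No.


0b1110101011010100010000001100011, bit 29 = 1. Yes

Yes


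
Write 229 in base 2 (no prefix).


229 = 11100101 in binary

11100101


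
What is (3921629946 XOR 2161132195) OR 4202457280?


Step 1: 3921629946 ^ 2161132195 = 1768886361
Step 2: 1768886361 | 4202457280 = 4219435225

4219435225


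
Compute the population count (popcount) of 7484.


0b1110100111100 has 8 set bits

8


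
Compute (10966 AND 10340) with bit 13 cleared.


Step 1: 10966 & 10340 = 10308
Step 2: 10308 & ~(1 << 13) = 2116

2116


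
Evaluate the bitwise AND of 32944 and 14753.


0b1000000010110000 & 0b11100110100001 = 0b10100000 = 160

160


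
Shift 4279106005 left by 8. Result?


0b11111111000011011111100111010101 << 8 = 0b1111111100001101111110011101010100000000 = 1095451137280

1095451137280


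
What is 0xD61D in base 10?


D61D hex = 54813 decimal

54813


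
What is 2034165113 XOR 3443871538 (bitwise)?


0b1111001001111101110010101111001 ^ 0b11001101010001010100111100110010 = 0b10110100011110111010101001001011 = 3028003403

3028003403


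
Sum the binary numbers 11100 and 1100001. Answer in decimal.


11100 + 1100001 = 1111101 = 125

125


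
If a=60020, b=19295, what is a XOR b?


60020 ^ 19295 = 41259

41259


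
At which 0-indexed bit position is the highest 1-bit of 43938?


0b1010101110100010. Highest set bit at position 15

15


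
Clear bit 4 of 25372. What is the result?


25372 & ~(1 << 4) = 25356

25356


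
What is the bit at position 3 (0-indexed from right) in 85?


0b1010101, position 3 = 0

0


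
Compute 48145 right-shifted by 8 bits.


0b1011110000010001 >> 8 = 0b10111100 = 188

188


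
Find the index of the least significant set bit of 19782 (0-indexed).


0b100110101000110. Lowest set bit at position 1

1


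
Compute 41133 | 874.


0b1010000010101101 | 0b1101101010 = 0b1010001111101111 = 41967

41967


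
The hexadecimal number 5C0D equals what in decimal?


5C0D hex = 23565 decimal

23565


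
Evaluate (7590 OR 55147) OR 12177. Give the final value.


Step 1: 7590 | 55147 = 57327
Step 2: 57327 | 12177 = 65535

65535


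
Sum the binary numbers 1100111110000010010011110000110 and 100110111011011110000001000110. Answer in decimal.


1100111110000010010011110000110 + 100110111011011110000001000110 = 10001110101011110000011111001100 = 2393835468

2393835468


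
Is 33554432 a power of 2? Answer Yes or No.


0b10000000000000000000000000. Only one bit set => Yes

Yes


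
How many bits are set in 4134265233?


0b11110110011010111110000110010001 has 18 set bits

18


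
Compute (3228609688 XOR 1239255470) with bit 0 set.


Step 1: 3228609688 ^ 1239255470 = 2309825846
Step 2: 2309825846 | (1 << 0) = 2309825846 | 1 = 2309825847

2309825847


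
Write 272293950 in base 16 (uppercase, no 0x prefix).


272293950 = 103AE03E hex

103AE03E


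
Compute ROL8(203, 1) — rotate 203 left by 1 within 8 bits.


Rotate 0b11001011 left by 1 (8-bit) = 0b10010111 = 151

151


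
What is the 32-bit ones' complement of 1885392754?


1885392754 ^ 4294967295 = 2409574541

2409574541


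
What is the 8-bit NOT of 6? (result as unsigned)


~0b110 = 0b11111001 = 249 (8-bit unsigned)

249


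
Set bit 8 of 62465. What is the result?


62465 | (1 << 8) = 62465 | 256 = 62721

62721


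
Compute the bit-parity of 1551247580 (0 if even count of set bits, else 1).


0b1011100011101100010100011011100 has 16 ones => parity 0

0


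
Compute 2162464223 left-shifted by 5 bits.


0b10000000111001001001010111011111 << 5 = 0b1000000011100100100101011101111100000 = 69198855136

69198855136


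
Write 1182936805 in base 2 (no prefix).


1182936805 = 1000110100000100010111011100101 in binary

1000110100000100010111011100101


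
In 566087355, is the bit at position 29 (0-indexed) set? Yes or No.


0b100001101111011100111010111011, bit 29 = 1. Yes

Yes


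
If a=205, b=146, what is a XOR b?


205 ^ 146 = 95

95


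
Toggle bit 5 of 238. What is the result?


238 ^ (1 << 5) = 238 ^ 32 = 206

206


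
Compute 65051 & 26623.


0b1111111000011011 & 0b110011111111111 = 0b110011000011011 = 26139

26139


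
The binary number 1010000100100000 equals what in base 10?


1010000100100000 in decimal = 41248

41248


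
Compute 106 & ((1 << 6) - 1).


106 & 63 = 42

42


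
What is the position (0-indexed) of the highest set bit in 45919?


0b1011001101011111. Highest set bit at position 15

15


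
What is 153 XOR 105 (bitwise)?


0b10011001 ^ 0b1101001 = 0b11110000 = 240

240


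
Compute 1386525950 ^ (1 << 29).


1386525950 ^ (1 << 29) = 1386525950 ^ 536870912 = 1923396862

1923396862


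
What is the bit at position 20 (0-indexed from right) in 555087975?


0b100001000101011111100001100111, position 20 = 1

1


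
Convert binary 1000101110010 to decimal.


1000101110010 in decimal = 4466

4466


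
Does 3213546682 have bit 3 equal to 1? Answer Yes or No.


0b10111111100010101101010010111010, bit 3 = 1. Yes

Yes


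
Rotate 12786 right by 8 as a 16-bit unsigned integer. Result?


Rotate 0b11000111110010 right by 8 (16-bit) = 0b1111001000110001 = 62001

62001


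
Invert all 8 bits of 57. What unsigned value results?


57 ^ 255 = 198

198


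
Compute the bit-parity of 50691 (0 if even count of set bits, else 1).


0b1100011000000011 has 6 ones => parity 0

0


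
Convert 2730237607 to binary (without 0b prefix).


2730237607 = 10100010101111000001111010100111 in binary

10100010101111000001111010100111


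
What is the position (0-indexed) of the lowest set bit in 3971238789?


0b11101100101101000100101110000101. Lowest set bit at position 0

0


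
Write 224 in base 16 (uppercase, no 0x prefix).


224 = E0 hex

E0


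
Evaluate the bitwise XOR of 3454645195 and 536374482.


0b11001101111010011011001111001011 ^ 0b11111111110000110110011010010 = 0b11010010000100011101111100011001 = 3524386585

3524386585


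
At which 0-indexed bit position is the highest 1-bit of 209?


0b11010001. Highest set bit at position 7

7


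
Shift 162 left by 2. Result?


0b10100010 << 2 = 0b1010001000 = 648

648


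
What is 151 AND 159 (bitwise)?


0b10010111 & 0b10011111 = 0b10010111 = 151

151


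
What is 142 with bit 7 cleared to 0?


142 & ~(1 << 7) = 14

14


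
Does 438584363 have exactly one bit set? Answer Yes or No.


0b11010001001000100010000101011. Multiple bits set => No

No


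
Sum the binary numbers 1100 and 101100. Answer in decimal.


1100 + 101100 = 111000 = 56

56


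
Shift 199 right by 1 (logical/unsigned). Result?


0b11000111 >> 1 = 0b1100011 = 99

99


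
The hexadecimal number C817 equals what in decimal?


C817 hex = 51223 decimal

51223


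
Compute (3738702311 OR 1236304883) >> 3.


Step 1: 3738702311 | 1236304883 = 3757609975
Step 2: 3757609975 >> 3 = 469701246

469701246


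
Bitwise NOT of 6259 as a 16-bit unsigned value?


~0b1100001110011 = 0b1110011110001100 = 59276 (16-bit unsigned)

59276


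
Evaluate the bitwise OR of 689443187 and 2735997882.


0b101001000110000001000101110011 | 0b10100011000101000000001110111010 = 0b10101011000111000001001111111011 = 2870744059

2870744059


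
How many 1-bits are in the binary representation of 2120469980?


0b1111110011000111100110111011100 has 20 set bits

20


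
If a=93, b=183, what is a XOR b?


93 ^ 183 = 234

234


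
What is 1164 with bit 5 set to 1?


1164 | (1 << 5) = 1164 | 32 = 1196

1196


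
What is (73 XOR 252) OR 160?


Step 1: 73 ^ 252 = 181
Step 2: 181 | 160 = 181

181


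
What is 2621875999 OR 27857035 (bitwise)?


0b10011100010001101010011100011111 | 0b1101010010001000010001011 = 0b10011101111011111011011110011111 = 2649733023

2649733023


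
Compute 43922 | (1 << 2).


43922 | (1 << 2) = 43922 | 4 = 43926

43926


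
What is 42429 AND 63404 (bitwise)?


0b1010010110111101 & 0b1111011110101100 = 0b1010010110101100 = 42412

42412


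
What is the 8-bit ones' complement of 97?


97 ^ 255 = 158

158


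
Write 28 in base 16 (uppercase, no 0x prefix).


28 = 1C hex

1C


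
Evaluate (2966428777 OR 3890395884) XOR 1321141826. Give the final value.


Step 1: 2966428777 | 3890395884 = 4159880941
Step 2: 4159880941 ^ 1321141826 = 3108878511

3108878511


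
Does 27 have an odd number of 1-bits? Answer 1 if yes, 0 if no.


0b11011 has 4 ones => parity 0

0


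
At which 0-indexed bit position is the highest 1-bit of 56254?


0b1101101110111110. Highest set bit at position 15

15


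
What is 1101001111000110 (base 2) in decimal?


1101001111000110 in decimal = 54214

54214


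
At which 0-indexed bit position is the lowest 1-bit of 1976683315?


0b1110101110100011100101100110011. Lowest set bit at position 0

0


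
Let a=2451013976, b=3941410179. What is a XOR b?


2451013976 ^ 3941410179 = 2029692123

2029692123


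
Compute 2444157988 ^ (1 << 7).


2444157988 ^ (1 << 7) = 2444157988 ^ 128 = 2444158116

2444158116


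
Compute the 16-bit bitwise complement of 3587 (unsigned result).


~0b111000000011 = 0b1111000111111100 = 61948 (16-bit unsigned)

61948


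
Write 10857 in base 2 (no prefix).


10857 = 10101001101001 in binary

10101001101001


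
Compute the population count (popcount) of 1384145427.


0b1010010100000000110001000010011 has 10 set bits

10


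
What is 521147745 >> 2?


0b11111000100000001010101100001 >> 2 = 0b111110001000000010101011000 = 130286936

130286936


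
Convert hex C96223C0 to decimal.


C96223C0 hex = 3378652096 decimal

3378652096


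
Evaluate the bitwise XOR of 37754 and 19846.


0b1001001101111010 ^ 0b100110110000110 = 0b1101111011111100 = 57084

57084


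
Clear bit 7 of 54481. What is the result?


54481 & ~(1 << 7) = 54353

54353


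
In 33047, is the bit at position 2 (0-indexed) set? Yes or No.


0b1000000100010111, bit 2 = 1. Yes

Yes


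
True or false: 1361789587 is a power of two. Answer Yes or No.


0b1010001001010110100001010010011. Multiple bits set => No

No


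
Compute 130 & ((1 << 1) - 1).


130 & 1 = 0

0


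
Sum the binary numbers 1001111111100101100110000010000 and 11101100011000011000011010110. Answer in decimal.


1001111111100101100110000010000 + 11101100011000011000011010110 = 1101101011111101111110011100110 = 1837038822

1837038822


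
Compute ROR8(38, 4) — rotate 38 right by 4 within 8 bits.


Rotate 0b100110 right by 4 (8-bit) = 0b1100010 = 98

98


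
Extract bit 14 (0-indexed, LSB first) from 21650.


0b101010010010010, position 14 = 1

1


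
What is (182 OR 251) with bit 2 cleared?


Step 1: 182 | 251 = 255
Step 2: 255 & ~(1 << 2) = 251

251


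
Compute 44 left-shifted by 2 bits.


0b101100 << 2 = 0b10110000 = 176

176


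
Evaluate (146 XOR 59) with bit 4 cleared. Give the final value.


Step 1: 146 ^ 59 = 169
Step 2: 169 & ~(1 << 4) = 169

169
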